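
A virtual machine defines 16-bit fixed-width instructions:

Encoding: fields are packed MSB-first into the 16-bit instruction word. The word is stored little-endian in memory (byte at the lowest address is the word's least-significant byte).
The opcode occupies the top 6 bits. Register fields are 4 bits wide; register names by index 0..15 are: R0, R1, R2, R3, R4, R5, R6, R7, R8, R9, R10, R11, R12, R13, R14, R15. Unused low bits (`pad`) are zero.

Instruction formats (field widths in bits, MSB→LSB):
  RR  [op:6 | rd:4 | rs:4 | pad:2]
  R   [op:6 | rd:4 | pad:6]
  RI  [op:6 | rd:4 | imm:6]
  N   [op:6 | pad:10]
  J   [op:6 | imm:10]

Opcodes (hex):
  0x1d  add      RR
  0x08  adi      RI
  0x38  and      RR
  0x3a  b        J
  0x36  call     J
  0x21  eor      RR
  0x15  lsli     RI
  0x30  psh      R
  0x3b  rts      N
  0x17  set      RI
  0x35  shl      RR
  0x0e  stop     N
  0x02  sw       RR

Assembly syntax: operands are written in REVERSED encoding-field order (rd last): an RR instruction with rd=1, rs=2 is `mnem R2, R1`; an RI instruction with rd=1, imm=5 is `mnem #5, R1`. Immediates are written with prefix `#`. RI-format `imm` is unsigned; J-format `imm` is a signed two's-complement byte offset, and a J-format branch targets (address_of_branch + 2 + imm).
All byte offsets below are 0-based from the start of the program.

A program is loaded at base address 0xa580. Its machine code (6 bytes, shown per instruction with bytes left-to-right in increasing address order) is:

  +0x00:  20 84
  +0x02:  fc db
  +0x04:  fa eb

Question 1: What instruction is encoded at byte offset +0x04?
off 0x04: read fa eb as little → 0xebfa
  opcode bits[15:10]=0x3a: b/J
  imm: (w>>0)&0x3ff=0x3fa (s10→-6) → #-6

b #-6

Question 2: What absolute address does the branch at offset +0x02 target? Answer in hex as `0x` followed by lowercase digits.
0xa580

off 0x02: read fc db as little → 0xdbfc
  op=0xdbfc>>10=0x36 ⇒ call (J)
  imm: (w>>0)&0x3ff=0x3fc (s10→-4) → #-4
  target = base 0xa580 + off 0x02 + 2 + imm -4 = 0xa580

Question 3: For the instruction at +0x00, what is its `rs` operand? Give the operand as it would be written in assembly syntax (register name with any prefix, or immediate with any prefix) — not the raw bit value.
@+00  little-endian(20 84) = 0x8420
  op=0x8420>>10=0x21 ⇒ eor (RR)
  rd: (w>>6)&0xf=0x0 → R0
  rs: (w>>2)&0xf=0x8 → R8

R8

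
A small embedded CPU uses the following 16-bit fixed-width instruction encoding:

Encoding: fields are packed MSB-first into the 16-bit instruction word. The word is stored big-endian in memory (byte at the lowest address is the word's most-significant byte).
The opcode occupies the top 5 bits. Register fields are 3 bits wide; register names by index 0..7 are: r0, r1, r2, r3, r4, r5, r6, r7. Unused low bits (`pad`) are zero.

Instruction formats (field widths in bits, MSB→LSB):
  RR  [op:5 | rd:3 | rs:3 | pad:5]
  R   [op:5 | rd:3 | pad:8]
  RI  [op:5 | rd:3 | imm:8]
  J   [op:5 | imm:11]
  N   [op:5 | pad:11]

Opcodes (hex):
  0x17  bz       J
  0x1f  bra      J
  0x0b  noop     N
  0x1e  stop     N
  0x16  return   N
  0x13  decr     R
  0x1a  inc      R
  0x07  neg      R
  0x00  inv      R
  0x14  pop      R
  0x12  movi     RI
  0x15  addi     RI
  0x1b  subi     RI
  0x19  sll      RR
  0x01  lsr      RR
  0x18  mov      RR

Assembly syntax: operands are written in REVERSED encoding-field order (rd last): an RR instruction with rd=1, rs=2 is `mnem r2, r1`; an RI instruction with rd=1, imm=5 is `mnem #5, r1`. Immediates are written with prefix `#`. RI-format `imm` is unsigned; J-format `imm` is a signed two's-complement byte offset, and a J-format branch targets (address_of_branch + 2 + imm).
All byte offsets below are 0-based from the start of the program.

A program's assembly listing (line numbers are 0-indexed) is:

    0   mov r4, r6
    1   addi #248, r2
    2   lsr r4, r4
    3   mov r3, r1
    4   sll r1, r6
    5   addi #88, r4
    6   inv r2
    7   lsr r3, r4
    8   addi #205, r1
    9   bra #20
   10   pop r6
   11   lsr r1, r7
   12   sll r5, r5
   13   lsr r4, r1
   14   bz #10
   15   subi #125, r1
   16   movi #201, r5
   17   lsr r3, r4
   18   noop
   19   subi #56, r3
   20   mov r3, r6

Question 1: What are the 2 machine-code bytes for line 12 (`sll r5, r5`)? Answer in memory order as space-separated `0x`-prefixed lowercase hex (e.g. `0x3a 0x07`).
0xcd 0xa0

12. sll fields op=0x19:5|rd=5:3|rs=5:3|pad=0:5 → word cda0h → cd a0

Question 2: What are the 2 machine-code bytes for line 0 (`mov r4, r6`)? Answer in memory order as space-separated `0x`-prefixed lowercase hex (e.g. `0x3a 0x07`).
L0: mov op=0x18:5|rd=6:3|rs=4:3|pad=0:5 ⇒ 0xc680 ⇒ big c6 80

0xc6 0x80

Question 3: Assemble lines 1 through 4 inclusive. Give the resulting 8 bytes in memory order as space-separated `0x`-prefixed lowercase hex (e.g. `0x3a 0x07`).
0xaa 0xf8 0x0c 0x80 0xc1 0x60 0xce 0x20

1. addi fields op=0x15:5|rd=2:3|imm=248:8 → word aaf8h → aa f8
2. lsr fields op=0x1:5|rd=4:3|rs=4:3|pad=0:5 → word 0c80h → 0c 80
3. mov fields op=0x18:5|rd=1:3|rs=3:3|pad=0:5 → word c160h → c1 60
4. sll fields op=0x19:5|rd=6:3|rs=1:3|pad=0:5 → word ce20h → ce 20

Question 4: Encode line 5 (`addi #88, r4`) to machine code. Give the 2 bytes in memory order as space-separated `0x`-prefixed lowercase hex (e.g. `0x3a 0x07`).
0xac 0x58

line 5 (addi): pack op=0x15:5|rd=4:3|imm=88:8 = 0xac58; big→ ac 58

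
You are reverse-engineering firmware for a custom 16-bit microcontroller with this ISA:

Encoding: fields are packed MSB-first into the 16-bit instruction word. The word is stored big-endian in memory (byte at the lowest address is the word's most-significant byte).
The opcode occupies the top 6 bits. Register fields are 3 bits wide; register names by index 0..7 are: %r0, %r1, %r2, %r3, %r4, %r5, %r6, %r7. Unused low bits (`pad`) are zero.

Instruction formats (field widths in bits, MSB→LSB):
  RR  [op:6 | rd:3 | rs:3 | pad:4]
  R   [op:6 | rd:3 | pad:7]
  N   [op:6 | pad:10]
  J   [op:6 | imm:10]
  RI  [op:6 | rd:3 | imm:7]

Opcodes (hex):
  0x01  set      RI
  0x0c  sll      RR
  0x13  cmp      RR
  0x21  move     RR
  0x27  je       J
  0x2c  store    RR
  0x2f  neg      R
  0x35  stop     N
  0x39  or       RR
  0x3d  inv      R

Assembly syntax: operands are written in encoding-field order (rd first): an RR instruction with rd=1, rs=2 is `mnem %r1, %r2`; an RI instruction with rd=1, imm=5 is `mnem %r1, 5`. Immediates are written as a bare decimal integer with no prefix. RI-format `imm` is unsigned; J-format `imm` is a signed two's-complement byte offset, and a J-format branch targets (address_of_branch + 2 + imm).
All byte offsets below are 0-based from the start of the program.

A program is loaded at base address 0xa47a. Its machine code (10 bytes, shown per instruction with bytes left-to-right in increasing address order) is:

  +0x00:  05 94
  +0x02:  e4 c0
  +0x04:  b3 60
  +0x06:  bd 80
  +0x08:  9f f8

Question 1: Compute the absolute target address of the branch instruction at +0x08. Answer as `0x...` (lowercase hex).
+0x08: 9f f8 ⇒ word 0x9ff8 (big)
  top 6b → 0x27 → je [J]
  imm@[9:0]=0x3f8 (s10→-8) ⇒ -8
  target = base 0xa47a + off 0x08 + 2 + imm -8 = 0xa47c

0xa47c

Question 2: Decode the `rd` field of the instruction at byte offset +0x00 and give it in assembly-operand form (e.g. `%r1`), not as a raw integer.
%r3

+0x00: 05 94 ⇒ word 0x0594 (big)
  op=0x0594>>10=0x1 ⇒ set (RI)
  rd: (w>>7)&0x7=0x3 → %r3
  imm: (w>>0)&0x7f=0x14 → 20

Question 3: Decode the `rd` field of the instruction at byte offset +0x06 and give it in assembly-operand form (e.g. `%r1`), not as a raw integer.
+0x06: bd 80 ⇒ word 0xbd80 (big)
  opcode bits[15:10]=0x2f: neg/R
  [9:7] rd=3 = %r3

%r3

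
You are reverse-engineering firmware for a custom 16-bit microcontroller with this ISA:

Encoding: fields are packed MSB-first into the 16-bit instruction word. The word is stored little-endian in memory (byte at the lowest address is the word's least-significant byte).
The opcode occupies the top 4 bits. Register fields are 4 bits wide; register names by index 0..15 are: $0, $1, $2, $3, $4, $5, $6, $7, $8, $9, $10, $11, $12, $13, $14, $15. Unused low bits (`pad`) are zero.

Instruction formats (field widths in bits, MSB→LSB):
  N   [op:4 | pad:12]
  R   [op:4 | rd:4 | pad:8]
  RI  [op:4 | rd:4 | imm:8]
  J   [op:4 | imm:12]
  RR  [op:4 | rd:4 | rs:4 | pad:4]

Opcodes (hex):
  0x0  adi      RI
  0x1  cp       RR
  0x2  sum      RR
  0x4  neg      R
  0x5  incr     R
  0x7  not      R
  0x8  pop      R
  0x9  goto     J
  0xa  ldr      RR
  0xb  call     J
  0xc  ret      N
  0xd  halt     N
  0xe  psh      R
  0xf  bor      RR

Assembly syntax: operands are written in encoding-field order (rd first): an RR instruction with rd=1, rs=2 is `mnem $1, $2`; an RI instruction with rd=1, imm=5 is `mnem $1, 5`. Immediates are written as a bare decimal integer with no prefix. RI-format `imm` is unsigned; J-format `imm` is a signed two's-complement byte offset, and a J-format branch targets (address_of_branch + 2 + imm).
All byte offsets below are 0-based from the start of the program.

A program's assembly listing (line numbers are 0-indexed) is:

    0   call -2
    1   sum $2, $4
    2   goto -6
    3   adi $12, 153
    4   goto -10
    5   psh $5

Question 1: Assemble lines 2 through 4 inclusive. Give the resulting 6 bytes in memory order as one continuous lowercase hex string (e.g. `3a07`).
L2: goto op=0x9:4|imm=-6:12 ⇒ 0x9ffa ⇒ little fa 9f
L3: adi op=0x0:4|rd=12:4|imm=153:8 ⇒ 0x0c99 ⇒ little 99 0c
L4: goto op=0x9:4|imm=-10:12 ⇒ 0x9ff6 ⇒ little f6 9f

fa9f990cf69f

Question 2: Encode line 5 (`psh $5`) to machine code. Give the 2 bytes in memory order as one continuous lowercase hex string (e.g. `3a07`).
00e5

5. psh fields op=0xe:4|rd=5:4|pad=0:8 → word e500h → 00 e5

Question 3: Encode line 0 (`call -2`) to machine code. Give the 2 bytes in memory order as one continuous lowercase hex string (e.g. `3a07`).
febf

L0: call op=0xb:4|imm=-2:12 ⇒ 0xbffe ⇒ little fe bf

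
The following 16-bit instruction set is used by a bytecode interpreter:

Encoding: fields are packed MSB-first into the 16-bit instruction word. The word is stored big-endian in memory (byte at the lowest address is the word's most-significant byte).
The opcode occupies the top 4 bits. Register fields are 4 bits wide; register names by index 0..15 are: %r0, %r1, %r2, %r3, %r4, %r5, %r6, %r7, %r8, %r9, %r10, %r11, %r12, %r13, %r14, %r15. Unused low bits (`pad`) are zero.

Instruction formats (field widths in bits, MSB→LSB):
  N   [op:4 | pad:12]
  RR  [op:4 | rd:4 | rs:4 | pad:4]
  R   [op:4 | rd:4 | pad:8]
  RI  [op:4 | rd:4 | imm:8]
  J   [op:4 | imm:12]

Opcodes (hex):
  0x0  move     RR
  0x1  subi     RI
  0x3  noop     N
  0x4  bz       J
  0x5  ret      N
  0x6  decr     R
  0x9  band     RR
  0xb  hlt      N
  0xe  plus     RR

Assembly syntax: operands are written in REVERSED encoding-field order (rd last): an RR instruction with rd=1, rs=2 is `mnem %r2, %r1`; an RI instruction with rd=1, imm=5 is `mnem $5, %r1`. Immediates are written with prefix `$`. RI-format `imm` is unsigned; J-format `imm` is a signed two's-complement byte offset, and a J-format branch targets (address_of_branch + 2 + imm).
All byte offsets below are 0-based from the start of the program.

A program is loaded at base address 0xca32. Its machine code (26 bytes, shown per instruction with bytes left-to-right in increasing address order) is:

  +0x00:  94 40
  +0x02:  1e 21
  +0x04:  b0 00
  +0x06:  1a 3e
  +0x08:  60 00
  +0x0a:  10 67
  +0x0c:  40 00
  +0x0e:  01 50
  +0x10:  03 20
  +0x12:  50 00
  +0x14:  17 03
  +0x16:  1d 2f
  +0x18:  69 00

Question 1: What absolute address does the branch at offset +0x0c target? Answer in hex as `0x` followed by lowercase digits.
@+0c  big-endian(40 00) = 0x4000
  opcode bits[15:12]=0x4: bz/J
  imm@[11:0]=0x0 ⇒ $0
  target = base 0xca32 + off 0x0c + 2 + imm 0 = 0xca40

0xca40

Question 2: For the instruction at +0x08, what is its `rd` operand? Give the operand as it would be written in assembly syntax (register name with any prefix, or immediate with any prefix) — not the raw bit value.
@+08  big-endian(60 00) = 0x6000
  op=0x6000>>12=0x6 ⇒ decr (R)
  [11:8] rd=0 = %r0

%r0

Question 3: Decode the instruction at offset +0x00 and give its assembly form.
off 0x00: read 94 40 as big → 0x9440
  op=0x9440>>12=0x9 ⇒ band (RR)
  [11:8] rd=4 = %r4
  [7:4] rs=4 = %r4

band %r4, %r4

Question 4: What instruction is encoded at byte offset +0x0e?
move %r5, %r1

@+0e  big-endian(01 50) = 0x0150
  top 4b → 0x0 → move [RR]
  rd: (w>>8)&0xf=0x1 → %r1
  rs: (w>>4)&0xf=0x5 → %r5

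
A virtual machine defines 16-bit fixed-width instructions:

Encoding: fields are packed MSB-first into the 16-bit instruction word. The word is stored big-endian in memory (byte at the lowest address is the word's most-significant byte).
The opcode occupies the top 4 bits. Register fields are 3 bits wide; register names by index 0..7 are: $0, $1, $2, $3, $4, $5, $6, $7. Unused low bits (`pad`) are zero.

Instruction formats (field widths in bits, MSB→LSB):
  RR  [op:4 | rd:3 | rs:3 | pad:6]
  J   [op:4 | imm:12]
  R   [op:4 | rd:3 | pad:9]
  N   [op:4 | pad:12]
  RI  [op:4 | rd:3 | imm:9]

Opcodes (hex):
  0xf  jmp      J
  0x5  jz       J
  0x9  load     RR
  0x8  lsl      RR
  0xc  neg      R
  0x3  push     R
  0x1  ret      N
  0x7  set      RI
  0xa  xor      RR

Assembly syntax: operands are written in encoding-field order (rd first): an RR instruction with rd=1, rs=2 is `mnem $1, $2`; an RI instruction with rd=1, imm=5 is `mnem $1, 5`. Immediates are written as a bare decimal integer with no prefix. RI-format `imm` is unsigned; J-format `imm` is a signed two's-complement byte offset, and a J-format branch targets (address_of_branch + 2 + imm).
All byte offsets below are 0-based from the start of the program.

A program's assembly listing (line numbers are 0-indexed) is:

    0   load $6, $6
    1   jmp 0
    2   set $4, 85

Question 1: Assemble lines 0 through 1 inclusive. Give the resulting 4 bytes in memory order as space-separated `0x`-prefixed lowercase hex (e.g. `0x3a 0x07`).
L0: load op=0x9:4|rd=6:3|rs=6:3|pad=0:6 ⇒ 0x9d80 ⇒ big 9d 80
L1: jmp op=0xf:4|imm=0:12 ⇒ 0xf000 ⇒ big f0 00

0x9d 0x80 0xf0 0x00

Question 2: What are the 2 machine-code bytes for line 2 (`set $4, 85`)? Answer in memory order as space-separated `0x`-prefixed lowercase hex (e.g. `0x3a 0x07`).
0x78 0x55

L2: set op=0x7:4|rd=4:3|imm=85:9 ⇒ 0x7855 ⇒ big 78 55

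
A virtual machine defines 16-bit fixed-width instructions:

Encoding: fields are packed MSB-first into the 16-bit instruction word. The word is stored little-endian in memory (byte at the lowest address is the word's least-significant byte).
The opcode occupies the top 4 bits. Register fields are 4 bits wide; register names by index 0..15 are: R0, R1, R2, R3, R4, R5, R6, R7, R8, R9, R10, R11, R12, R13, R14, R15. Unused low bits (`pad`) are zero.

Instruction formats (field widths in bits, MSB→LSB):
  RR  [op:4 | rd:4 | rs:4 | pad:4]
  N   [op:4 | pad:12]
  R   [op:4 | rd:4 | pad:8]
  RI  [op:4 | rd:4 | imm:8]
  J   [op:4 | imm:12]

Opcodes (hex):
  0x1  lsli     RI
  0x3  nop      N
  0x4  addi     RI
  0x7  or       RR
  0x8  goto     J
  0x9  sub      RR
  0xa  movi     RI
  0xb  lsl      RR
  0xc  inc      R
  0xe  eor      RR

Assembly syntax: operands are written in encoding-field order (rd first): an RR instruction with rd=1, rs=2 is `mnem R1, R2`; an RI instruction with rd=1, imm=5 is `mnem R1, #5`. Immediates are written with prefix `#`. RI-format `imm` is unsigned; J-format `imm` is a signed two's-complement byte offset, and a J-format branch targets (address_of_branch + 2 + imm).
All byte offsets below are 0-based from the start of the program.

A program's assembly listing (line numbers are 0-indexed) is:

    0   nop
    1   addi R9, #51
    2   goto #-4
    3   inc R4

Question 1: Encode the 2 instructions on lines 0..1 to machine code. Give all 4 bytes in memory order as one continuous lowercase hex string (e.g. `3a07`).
0. nop fields op=0x3:4|pad=0:12 → word 3000h → 00 30
1. addi fields op=0x4:4|rd=9:4|imm=51:8 → word 4933h → 33 49

00303349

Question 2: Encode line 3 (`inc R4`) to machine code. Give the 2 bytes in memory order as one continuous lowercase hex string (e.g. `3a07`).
00c4

3. inc fields op=0xc:4|rd=4:4|pad=0:8 → word c400h → 00 c4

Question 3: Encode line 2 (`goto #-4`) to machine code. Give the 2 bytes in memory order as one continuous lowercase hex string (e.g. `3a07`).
L2: goto op=0x8:4|imm=-4:12 ⇒ 0x8ffc ⇒ little fc 8f

fc8f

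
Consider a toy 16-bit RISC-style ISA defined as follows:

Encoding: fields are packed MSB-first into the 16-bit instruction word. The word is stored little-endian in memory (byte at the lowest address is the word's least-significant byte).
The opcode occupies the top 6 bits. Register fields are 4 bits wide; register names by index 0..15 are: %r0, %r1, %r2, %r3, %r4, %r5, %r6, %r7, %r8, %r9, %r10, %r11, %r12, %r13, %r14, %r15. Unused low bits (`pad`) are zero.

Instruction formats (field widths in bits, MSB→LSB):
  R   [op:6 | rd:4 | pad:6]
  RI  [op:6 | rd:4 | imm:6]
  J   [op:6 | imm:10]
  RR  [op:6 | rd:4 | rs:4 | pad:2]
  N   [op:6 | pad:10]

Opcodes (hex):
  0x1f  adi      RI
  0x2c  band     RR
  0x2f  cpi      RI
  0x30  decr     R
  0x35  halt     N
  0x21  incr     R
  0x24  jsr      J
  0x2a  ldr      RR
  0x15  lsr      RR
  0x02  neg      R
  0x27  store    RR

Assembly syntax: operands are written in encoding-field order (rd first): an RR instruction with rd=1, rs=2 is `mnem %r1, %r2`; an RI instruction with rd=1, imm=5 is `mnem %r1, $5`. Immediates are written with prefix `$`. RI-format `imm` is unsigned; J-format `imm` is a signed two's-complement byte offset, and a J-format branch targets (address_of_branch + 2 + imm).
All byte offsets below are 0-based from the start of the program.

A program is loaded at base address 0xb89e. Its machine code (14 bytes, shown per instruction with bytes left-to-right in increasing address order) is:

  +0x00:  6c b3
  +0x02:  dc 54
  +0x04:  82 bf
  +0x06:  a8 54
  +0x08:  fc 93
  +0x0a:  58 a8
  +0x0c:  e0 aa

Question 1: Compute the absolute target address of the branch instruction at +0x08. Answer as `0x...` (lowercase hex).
0xb8a4

off 0x08: read fc 93 as little → 0x93fc
  top 6b → 0x24 → jsr [J]
  imm: (w>>0)&0x3ff=0x3fc (s10→-4) → $-4
  target = base 0xb89e + off 0x08 + 2 + imm -4 = 0xb8a4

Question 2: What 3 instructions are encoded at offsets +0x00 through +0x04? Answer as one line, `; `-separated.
band %r13, %r11; lsr %r3, %r7; cpi %r14, $2

+0x00: 6c b3 ⇒ word 0xb36c (little)
  top 6b → 0x2c → band [RR]
  rd@[9:6]=0xd ⇒ %r13
  rs@[5:2]=0xb ⇒ %r11
+0x02: dc 54 ⇒ word 0x54dc (little)
  top 6b → 0x15 → lsr [RR]
  rd@[9:6]=0x3 ⇒ %r3
  rs@[5:2]=0x7 ⇒ %r7
+0x04: 82 bf ⇒ word 0xbf82 (little)
  top 6b → 0x2f → cpi [RI]
  rd@[9:6]=0xe ⇒ %r14
  imm@[5:0]=0x2 ⇒ $2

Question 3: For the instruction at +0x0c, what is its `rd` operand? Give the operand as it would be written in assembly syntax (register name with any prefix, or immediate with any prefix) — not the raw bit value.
+0x0c: e0 aa ⇒ word 0xaae0 (little)
  op=0xaae0>>10=0x2a ⇒ ldr (RR)
  [9:6] rd=11 = %r11
  [5:2] rs=8 = %r8

%r11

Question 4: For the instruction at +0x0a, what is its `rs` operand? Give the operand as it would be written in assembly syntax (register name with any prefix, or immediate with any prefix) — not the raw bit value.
%r6

@+0a  little-endian(58 a8) = 0xa858
  opcode bits[15:10]=0x2a: ldr/RR
  rd: (w>>6)&0xf=0x1 → %r1
  rs: (w>>2)&0xf=0x6 → %r6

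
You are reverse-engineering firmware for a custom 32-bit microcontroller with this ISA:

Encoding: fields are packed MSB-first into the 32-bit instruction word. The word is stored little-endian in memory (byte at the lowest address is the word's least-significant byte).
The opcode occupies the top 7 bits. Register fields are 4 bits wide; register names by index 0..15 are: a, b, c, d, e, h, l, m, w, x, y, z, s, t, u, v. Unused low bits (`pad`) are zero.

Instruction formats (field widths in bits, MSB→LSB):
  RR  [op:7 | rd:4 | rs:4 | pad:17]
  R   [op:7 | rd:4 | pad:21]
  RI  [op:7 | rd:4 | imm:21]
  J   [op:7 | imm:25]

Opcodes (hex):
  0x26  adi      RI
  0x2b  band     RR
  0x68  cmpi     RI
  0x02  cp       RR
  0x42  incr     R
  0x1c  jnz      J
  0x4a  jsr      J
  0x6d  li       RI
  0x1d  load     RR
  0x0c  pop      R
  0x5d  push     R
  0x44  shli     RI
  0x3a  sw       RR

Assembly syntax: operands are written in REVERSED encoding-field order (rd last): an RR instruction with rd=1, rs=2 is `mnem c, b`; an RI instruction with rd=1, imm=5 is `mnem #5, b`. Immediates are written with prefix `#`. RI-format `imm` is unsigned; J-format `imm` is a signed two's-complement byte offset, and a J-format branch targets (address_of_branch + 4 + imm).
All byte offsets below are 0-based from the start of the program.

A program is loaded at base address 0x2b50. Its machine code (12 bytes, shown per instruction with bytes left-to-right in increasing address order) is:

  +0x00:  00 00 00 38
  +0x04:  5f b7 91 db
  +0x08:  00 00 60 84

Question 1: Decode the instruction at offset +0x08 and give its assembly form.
+0x08: 00 00 60 84 ⇒ word 0x84600000 (little)
  top 7b → 0x42 → incr [R]
  [24:21] rd=3 = d

incr d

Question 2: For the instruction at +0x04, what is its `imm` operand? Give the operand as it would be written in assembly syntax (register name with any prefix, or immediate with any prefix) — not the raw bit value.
#1161055

[04] 5f b7 91 db → 0xdb91b75f
  opcode bits[31:25]=0x6d: li/RI
  rd@[24:21]=0xc ⇒ s
  imm@[20:0]=0x11b75f ⇒ #1161055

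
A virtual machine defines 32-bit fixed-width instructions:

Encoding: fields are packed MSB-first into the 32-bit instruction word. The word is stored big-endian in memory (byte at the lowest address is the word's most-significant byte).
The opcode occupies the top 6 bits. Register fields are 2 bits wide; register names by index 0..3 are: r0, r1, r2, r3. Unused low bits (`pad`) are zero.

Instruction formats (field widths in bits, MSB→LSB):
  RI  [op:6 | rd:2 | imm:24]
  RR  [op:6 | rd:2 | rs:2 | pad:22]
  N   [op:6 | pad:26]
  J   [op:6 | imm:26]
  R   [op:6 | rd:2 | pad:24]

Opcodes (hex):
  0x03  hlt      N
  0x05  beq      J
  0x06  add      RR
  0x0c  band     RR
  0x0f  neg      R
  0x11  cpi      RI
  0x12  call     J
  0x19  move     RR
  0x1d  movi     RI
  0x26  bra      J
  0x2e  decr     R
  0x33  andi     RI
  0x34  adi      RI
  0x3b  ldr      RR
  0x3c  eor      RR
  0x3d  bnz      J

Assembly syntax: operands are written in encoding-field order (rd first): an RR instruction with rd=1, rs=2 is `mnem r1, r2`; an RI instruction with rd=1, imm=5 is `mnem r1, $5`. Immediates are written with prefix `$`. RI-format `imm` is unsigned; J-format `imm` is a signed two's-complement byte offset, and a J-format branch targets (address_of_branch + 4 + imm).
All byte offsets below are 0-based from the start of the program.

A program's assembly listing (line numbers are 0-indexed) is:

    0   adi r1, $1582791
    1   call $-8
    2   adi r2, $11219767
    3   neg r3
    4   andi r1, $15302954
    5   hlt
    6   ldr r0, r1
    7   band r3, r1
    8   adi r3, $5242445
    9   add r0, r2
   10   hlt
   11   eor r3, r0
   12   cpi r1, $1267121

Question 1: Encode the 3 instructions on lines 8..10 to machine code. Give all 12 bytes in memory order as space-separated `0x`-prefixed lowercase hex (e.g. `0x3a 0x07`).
0xd3 0x4f 0xfe 0x4d 0x18 0x80 0x00 0x00 0x0c 0x00 0x00 0x00

L8: adi op=0x34:6|rd=3:2|imm=5242445:24 ⇒ 0xd34ffe4d ⇒ big d3 4f fe 4d
L9: add op=0x6:6|rd=0:2|rs=2:2|pad=0:22 ⇒ 0x18800000 ⇒ big 18 80 00 00
L10: hlt op=0x3:6|pad=0:26 ⇒ 0x0c000000 ⇒ big 0c 00 00 00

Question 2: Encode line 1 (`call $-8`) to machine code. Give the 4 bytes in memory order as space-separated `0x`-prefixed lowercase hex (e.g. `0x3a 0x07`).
L1: call op=0x12:6|imm=-8:26 ⇒ 0x4bfffff8 ⇒ big 4b ff ff f8

0x4b 0xff 0xff 0xf8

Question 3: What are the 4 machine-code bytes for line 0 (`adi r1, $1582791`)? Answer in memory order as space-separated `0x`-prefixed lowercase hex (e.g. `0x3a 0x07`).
0xd1 0x18 0x26 0xc7

L0: adi op=0x34:6|rd=1:2|imm=1582791:24 ⇒ 0xd11826c7 ⇒ big d1 18 26 c7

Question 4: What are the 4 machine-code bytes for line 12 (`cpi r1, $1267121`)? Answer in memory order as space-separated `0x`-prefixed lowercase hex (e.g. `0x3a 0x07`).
0x45 0x13 0x55 0xb1

L12: cpi op=0x11:6|rd=1:2|imm=1267121:24 ⇒ 0x451355b1 ⇒ big 45 13 55 b1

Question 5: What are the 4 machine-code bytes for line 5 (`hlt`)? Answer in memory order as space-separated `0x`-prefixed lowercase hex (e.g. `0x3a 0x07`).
0x0c 0x00 0x00 0x00

line 5 (hlt): pack op=0x3:6|pad=0:26 = 0x0c000000; big→ 0c 00 00 00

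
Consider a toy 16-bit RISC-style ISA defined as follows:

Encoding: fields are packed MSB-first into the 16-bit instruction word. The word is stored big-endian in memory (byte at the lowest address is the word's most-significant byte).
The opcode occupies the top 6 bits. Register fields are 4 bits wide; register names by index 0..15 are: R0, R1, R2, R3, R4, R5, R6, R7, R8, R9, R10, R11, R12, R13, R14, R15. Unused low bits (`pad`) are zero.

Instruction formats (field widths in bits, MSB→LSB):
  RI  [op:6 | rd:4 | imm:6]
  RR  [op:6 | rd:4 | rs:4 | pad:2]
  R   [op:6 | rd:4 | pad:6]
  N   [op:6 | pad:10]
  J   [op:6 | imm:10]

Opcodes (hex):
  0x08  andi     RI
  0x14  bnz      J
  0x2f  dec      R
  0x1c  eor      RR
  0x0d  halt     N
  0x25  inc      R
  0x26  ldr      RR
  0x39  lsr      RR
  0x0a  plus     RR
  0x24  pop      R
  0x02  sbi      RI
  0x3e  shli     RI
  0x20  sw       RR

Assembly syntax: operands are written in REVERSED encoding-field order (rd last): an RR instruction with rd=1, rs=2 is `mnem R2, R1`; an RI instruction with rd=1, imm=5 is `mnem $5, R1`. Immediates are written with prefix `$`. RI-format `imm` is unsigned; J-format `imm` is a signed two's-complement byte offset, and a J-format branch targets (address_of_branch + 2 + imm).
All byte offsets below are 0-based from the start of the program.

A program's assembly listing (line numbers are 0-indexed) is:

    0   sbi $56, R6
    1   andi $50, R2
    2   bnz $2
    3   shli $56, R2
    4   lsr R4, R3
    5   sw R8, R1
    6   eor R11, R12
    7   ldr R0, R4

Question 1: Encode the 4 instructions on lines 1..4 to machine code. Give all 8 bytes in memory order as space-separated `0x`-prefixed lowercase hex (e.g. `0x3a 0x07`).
0x20 0xb2 0x50 0x02 0xf8 0xb8 0xe4 0xd0

line 1 (andi): pack op=0x8:6|rd=2:4|imm=50:6 = 0x20b2; big→ 20 b2
line 2 (bnz): pack op=0x14:6|imm=2:10 = 0x5002; big→ 50 02
line 3 (shli): pack op=0x3e:6|rd=2:4|imm=56:6 = 0xf8b8; big→ f8 b8
line 4 (lsr): pack op=0x39:6|rd=3:4|rs=4:4|pad=0:2 = 0xe4d0; big→ e4 d0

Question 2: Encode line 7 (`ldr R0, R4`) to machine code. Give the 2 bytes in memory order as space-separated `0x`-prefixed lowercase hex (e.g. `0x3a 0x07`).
0x99 0x00

line 7 (ldr): pack op=0x26:6|rd=4:4|rs=0:4|pad=0:2 = 0x9900; big→ 99 00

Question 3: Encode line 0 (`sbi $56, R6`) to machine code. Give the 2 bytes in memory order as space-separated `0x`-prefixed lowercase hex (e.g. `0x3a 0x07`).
line 0 (sbi): pack op=0x2:6|rd=6:4|imm=56:6 = 0x09b8; big→ 09 b8

0x09 0xb8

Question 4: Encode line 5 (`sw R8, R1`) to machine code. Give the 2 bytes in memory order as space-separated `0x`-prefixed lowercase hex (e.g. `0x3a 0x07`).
5. sw fields op=0x20:6|rd=1:4|rs=8:4|pad=0:2 → word 8060h → 80 60

0x80 0x60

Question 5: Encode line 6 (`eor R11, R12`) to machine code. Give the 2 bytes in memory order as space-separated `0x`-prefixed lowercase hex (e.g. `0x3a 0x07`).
0x73 0x2c

6. eor fields op=0x1c:6|rd=12:4|rs=11:4|pad=0:2 → word 732ch → 73 2c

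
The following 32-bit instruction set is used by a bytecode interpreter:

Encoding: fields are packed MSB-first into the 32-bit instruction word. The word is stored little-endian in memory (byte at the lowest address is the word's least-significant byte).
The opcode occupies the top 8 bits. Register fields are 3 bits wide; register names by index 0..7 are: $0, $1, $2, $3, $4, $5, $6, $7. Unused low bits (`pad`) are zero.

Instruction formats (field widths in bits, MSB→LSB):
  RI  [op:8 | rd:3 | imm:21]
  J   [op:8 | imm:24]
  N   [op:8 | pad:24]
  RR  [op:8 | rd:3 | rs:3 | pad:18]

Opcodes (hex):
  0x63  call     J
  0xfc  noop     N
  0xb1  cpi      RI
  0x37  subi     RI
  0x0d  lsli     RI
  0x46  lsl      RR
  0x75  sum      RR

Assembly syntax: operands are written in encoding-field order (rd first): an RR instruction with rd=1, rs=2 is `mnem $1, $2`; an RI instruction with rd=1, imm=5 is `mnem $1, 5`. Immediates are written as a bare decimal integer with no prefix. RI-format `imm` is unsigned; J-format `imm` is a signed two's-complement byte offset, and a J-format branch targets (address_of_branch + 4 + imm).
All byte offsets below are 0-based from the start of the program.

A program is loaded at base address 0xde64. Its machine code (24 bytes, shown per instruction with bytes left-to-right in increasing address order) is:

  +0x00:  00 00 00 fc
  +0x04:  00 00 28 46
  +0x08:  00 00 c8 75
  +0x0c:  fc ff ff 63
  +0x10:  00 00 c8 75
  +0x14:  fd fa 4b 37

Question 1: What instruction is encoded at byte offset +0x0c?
call -4

@+0c  little-endian(fc ff ff 63) = 0x63fffffc
  opcode bits[31:24]=0x63: call/J
  [23:0] imm=16777212 (s24→-4) = -4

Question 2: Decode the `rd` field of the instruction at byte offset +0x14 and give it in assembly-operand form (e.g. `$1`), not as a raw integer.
$2

+0x14: fd fa 4b 37 ⇒ word 0x374bfafd (little)
  op=0x374bfafd>>24=0x37 ⇒ subi (RI)
  rd@[23:21]=0x2 ⇒ $2
  imm@[20:0]=0xbfafd ⇒ 785149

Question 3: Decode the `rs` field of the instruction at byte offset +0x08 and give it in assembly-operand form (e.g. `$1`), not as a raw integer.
$2

[08] 00 00 c8 75 → 0x75c80000
  opcode bits[31:24]=0x75: sum/RR
  [23:21] rd=6 = $6
  [20:18] rs=2 = $2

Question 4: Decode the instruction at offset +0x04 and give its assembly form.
lsl $1, $2

[04] 00 00 28 46 → 0x46280000
  op=0x46280000>>24=0x46 ⇒ lsl (RR)
  rd: (w>>21)&0x7=0x1 → $1
  rs: (w>>18)&0x7=0x2 → $2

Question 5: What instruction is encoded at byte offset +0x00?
+0x00: 00 00 00 fc ⇒ word 0xfc000000 (little)
  top 8b → 0xfc → noop [N]

noop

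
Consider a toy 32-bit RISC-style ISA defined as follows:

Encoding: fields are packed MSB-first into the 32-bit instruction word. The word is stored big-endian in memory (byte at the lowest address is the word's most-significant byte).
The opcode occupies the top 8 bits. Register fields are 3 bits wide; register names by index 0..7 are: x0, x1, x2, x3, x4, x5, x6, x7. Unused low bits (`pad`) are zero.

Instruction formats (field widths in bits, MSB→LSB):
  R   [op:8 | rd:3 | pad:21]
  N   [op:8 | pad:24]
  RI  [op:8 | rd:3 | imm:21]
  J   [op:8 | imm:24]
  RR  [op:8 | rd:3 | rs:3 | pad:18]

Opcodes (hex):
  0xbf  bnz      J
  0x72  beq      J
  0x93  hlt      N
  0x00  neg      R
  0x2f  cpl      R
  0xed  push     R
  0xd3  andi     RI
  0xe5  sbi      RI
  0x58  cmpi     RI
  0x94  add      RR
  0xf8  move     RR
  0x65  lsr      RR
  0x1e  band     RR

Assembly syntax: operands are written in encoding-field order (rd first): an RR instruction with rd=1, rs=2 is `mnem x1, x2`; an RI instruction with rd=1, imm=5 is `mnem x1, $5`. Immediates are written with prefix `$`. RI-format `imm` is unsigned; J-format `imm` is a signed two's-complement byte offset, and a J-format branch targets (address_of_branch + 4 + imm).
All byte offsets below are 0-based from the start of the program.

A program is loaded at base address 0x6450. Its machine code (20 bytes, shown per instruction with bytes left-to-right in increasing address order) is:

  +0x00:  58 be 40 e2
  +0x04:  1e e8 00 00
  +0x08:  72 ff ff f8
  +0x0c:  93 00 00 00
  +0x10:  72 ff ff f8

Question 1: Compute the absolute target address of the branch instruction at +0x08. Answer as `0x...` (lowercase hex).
+0x08: 72 ff ff f8 ⇒ word 0x72fffff8 (big)
  top 8b → 0x72 → beq [J]
  imm@[23:0]=0xfffff8 (s24→-8) ⇒ $-8
  target = base 0x6450 + off 0x08 + 4 + imm -8 = 0x6454

0x6454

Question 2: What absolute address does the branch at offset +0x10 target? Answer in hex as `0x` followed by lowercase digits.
0x645c

off 0x10: read 72 ff ff f8 as big → 0x72fffff8
  top 8b → 0x72 → beq [J]
  [23:0] imm=16777208 (s24→-8) = $-8
  target = base 0x6450 + off 0x10 + 4 + imm -8 = 0x645c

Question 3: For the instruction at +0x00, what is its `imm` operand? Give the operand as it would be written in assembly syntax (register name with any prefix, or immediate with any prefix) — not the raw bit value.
$1982690

@+00  big-endian(58 be 40 e2) = 0x58be40e2
  opcode bits[31:24]=0x58: cmpi/RI
  rd@[23:21]=0x5 ⇒ x5
  imm@[20:0]=0x1e40e2 ⇒ $1982690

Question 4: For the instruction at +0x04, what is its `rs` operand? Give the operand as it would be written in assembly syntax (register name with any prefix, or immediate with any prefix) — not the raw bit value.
@+04  big-endian(1e e8 00 00) = 0x1ee80000
  top 8b → 0x1e → band [RR]
  rd: (w>>21)&0x7=0x7 → x7
  rs: (w>>18)&0x7=0x2 → x2

x2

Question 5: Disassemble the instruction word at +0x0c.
off 0x0c: read 93 00 00 00 as big → 0x93000000
  op=0x93000000>>24=0x93 ⇒ hlt (N)

hlt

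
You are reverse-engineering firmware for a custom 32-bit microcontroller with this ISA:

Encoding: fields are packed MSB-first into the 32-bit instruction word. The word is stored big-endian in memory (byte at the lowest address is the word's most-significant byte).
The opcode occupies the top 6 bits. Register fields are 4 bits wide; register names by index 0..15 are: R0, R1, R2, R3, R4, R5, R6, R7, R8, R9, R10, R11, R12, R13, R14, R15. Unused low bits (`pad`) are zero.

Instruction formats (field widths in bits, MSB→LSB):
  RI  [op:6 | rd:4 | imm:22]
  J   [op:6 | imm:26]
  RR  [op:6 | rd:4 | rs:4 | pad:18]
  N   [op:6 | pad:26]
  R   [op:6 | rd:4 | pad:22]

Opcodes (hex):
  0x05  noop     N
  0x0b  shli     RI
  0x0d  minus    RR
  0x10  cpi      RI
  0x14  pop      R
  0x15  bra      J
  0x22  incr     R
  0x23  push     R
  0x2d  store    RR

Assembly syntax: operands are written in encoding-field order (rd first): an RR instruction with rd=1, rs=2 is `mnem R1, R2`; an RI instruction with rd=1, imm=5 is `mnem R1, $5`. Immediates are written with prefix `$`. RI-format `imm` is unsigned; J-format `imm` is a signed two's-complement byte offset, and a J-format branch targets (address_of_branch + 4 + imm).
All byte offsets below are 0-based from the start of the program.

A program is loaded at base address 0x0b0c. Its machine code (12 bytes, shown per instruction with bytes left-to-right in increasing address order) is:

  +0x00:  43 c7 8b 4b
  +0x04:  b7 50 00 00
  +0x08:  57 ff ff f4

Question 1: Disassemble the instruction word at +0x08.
bra $-12

off 0x08: read 57 ff ff f4 as big → 0x57fffff4
  opcode bits[31:26]=0x15: bra/J
  imm@[25:0]=0x3fffff4 (s26→-12) ⇒ $-12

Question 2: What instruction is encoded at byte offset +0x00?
off 0x00: read 43 c7 8b 4b as big → 0x43c78b4b
  opcode bits[31:26]=0x10: cpi/RI
  [25:22] rd=15 = R15
  [21:0] imm=494411 = $494411

cpi R15, $494411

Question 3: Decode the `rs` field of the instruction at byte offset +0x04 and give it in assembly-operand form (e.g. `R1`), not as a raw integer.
@+04  big-endian(b7 50 00 00) = 0xb7500000
  top 6b → 0x2d → store [RR]
  rd: (w>>22)&0xf=0xd → R13
  rs: (w>>18)&0xf=0x4 → R4

R4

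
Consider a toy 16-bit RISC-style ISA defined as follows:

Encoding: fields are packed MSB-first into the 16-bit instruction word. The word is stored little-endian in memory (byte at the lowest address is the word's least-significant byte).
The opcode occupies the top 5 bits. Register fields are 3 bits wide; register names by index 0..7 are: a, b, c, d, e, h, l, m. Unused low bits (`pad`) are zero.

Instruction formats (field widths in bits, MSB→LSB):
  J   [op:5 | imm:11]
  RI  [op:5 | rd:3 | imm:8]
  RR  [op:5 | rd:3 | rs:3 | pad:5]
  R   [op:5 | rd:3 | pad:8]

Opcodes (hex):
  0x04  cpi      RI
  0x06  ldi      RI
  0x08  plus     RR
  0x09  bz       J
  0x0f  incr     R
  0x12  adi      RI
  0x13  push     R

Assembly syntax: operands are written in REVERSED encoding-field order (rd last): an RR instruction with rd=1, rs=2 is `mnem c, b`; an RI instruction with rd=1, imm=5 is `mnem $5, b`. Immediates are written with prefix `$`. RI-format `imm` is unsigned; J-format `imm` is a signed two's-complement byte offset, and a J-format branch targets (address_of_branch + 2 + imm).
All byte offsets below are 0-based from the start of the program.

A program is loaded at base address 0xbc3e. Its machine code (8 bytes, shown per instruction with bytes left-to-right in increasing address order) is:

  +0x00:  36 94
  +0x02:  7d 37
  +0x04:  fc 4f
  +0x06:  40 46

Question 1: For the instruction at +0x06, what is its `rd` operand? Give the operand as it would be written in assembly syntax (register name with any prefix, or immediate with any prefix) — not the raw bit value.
off 0x06: read 40 46 as little → 0x4640
  top 5b → 0x8 → plus [RR]
  [10:8] rd=6 = l
  [7:5] rs=2 = c

l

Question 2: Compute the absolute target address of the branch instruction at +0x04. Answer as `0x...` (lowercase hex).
off 0x04: read fc 4f as little → 0x4ffc
  top 5b → 0x9 → bz [J]
  [10:0] imm=2044 (s11→-4) = $-4
  target = base 0xbc3e + off 0x04 + 2 + imm -4 = 0xbc40

0xbc40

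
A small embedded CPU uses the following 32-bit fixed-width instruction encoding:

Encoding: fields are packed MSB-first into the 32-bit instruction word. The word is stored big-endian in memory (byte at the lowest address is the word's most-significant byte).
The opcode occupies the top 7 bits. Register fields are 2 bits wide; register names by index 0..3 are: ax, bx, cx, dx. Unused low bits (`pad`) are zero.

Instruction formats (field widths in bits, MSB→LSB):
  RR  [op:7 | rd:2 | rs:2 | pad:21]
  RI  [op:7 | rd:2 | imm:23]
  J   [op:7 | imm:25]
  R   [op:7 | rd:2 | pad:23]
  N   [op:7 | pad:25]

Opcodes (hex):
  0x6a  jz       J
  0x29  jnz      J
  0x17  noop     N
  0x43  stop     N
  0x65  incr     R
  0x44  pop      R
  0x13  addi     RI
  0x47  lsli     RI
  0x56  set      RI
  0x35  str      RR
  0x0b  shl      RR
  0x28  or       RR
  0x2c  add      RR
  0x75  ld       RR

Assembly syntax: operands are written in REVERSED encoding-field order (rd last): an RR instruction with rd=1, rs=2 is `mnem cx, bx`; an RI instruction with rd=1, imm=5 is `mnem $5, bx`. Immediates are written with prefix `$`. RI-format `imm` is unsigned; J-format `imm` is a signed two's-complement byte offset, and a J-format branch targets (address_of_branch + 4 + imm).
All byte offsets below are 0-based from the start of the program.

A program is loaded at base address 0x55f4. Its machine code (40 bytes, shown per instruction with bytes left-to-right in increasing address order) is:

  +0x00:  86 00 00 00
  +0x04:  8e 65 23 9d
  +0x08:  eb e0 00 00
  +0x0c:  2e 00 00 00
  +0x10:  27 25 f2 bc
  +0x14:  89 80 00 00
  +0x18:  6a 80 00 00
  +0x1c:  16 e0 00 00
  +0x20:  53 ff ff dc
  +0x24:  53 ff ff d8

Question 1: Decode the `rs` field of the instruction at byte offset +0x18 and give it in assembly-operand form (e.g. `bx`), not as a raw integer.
off 0x18: read 6a 80 00 00 as big → 0x6a800000
  op=0x6a800000>>25=0x35 ⇒ str (RR)
  rd@[24:23]=0x1 ⇒ bx
  rs@[22:21]=0x0 ⇒ ax

ax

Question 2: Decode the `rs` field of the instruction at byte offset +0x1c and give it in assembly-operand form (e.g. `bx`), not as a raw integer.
+0x1c: 16 e0 00 00 ⇒ word 0x16e00000 (big)
  op=0x16e00000>>25=0xb ⇒ shl (RR)
  rd: (w>>23)&0x3=0x1 → bx
  rs: (w>>21)&0x3=0x3 → dx

dx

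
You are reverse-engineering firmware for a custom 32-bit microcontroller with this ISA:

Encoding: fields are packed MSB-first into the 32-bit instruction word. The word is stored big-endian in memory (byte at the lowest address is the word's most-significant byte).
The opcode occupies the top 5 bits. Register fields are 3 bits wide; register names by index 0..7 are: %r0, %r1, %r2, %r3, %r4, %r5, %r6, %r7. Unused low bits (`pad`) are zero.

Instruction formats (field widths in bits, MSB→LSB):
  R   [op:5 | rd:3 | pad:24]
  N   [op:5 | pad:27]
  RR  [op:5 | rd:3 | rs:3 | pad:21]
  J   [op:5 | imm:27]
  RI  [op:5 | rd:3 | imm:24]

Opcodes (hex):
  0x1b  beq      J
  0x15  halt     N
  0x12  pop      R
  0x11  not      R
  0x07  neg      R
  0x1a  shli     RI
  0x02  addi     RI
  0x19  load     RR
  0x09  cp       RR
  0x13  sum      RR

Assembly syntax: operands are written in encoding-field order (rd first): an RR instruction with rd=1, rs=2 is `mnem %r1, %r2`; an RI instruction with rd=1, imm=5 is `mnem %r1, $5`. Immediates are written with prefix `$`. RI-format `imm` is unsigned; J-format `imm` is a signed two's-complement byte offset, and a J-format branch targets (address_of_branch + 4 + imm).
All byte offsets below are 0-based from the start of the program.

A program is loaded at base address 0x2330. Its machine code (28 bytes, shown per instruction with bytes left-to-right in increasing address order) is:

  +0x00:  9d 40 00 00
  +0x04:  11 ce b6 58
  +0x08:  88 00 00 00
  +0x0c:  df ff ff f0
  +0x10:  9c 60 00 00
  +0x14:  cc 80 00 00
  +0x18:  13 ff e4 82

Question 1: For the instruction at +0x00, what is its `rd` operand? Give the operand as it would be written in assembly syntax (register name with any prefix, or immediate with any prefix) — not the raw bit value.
off 0x00: read 9d 40 00 00 as big → 0x9d400000
  top 5b → 0x13 → sum [RR]
  rd: (w>>24)&0x7=0x5 → %r5
  rs: (w>>21)&0x7=0x2 → %r2

%r5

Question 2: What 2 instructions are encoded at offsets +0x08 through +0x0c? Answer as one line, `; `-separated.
+0x08: 88 00 00 00 ⇒ word 0x88000000 (big)
  top 5b → 0x11 → not [R]
  rd: (w>>24)&0x7=0x0 → %r0
+0x0c: df ff ff f0 ⇒ word 0xdffffff0 (big)
  top 5b → 0x1b → beq [J]
  imm: (w>>0)&0x7ffffff=0x7fffff0 (s27→-16) → $-16

not %r0; beq $-16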